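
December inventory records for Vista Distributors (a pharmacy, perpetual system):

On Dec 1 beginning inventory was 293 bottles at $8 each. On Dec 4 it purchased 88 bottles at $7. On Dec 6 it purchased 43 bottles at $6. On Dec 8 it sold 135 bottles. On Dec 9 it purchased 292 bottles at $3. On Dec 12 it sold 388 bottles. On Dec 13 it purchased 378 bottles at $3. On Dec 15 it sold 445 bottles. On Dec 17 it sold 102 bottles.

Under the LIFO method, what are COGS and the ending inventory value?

COGS = $5,036; ending inventory = $192

Dec 8, 135 sold [LIFO — newest first]: 43 @ $6 + 88 @ $7 + 4 @ $8 = $906
Dec 12, 388 sold [LIFO — newest first]: 292 @ $3 + 96 @ $8 = $1,644
Dec 15, 445 sold [LIFO — newest first]: 378 @ $3 + 67 @ $8 = $1,670
Dec 17, 102 sold [LIFO — newest first]: 102 @ $8 = $816
Total COGS = $906 + $1,644 + $1,670 + $816 = $5,036
Ending inventory: 24 @ $8 = $192
Check: goods available $5,228 = COGS $5,036 + ending $192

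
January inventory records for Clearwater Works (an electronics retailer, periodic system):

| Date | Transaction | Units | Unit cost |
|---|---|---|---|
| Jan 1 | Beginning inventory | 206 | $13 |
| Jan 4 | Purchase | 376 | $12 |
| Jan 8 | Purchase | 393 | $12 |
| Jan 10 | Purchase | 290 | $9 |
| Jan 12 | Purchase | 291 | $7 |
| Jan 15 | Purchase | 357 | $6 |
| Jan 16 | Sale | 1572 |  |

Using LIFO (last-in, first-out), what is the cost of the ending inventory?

Jan 16, 1572 sold [LIFO — newest first]: 357 @ $6 + 291 @ $7 + 290 @ $9 + 393 @ $12 + 241 @ $12 = $14,397
Ending inventory: 206 @ $13 + 135 @ $12 = $4,298

Ending inventory = $4,298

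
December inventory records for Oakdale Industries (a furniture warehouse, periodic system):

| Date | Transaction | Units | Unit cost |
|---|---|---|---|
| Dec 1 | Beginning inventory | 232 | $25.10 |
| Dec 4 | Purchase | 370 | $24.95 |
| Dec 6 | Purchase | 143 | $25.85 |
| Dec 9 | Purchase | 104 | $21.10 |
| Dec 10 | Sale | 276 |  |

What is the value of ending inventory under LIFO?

Dec 10, 276 sold [LIFO — newest first]: 104 @ $21.10 + 143 @ $25.85 + 29 @ $24.95 = $6,614.50
Ending inventory: 232 @ $25.10 + 341 @ $24.95 = $14,331.15

Ending inventory = $14,331.15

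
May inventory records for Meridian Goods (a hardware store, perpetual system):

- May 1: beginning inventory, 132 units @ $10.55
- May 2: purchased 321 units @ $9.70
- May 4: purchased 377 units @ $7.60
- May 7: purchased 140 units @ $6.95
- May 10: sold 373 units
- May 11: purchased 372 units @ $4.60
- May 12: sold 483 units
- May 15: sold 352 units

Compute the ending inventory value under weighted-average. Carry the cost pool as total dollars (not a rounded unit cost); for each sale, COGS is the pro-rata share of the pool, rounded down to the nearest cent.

Ending inventory = $946.85

After May 1: 132 on hand, pool $1,392.60 (≈ $10.5500 each)
After May 2: 453 on hand, pool $4,506.30 (≈ $9.9477 each)
After May 4: 830 on hand, pool $7,371.50 (≈ $8.8813 each)
After May 7: 970 on hand, pool $8,344.50 (≈ $8.6026 each)
May 10, sell 373: 373/970 × $8,344.50 → $3,208.76
After May 11: 969 on hand, pool $6,846.94 (≈ $7.0660 each)
May 12, sell 483: 483/969 × $6,846.94 → $3,412.87
May 15, sell 352: 352/486 × $3,434.07 → $2,487.22
Total COGS = $3,208.76 + $3,412.87 + $2,487.22 = $9,108.85
Ending inventory (cost pool remaining) = $946.85
Check: goods available $10,055.70 = COGS $9,108.85 + ending $946.85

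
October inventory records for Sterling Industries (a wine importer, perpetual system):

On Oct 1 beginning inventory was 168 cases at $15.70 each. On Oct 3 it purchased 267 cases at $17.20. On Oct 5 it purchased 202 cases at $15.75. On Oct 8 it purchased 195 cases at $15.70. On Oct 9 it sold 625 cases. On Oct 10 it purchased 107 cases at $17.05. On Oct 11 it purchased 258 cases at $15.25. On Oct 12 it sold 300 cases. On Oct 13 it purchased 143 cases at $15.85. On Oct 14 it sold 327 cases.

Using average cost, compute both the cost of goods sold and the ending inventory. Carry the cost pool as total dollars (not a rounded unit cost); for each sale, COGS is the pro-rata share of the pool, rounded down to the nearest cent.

COGS = $20,099.08; ending inventory = $1,399.32

After Oct 1: 168 on hand, pool $2,637.60 (≈ $15.7000 each)
After Oct 3: 435 on hand, pool $7,230.00 (≈ $16.6207 each)
After Oct 5: 637 on hand, pool $10,411.50 (≈ $16.3446 each)
After Oct 8: 832 on hand, pool $13,473.00 (≈ $16.1935 each)
Oct 9, sell 625: 625/832 × $13,473.00 → $10,120.94
After Oct 10: 314 on hand, pool $5,176.41 (≈ $16.4854 each)
After Oct 11: 572 on hand, pool $9,110.91 (≈ $15.9282 each)
Oct 12, sell 300: 300/572 × $9,110.91 → $4,778.44
After Oct 13: 415 on hand, pool $6,599.02 (≈ $15.9013 each)
Oct 14, sell 327: 327/415 × $6,599.02 → $5,199.70
Total COGS = $10,120.94 + $4,778.44 + $5,199.70 = $20,099.08
Ending inventory (cost pool remaining) = $1,399.32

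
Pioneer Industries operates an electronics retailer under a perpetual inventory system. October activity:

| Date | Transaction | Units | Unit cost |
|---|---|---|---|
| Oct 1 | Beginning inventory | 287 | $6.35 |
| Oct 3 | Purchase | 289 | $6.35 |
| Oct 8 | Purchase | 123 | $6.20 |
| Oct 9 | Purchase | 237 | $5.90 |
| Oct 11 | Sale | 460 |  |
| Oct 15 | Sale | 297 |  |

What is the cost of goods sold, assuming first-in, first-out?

COGS = $4,762.40

Oct 11, 460 sold [FIFO — oldest first]: 287 @ $6.35 + 173 @ $6.35 = $2,921.00
Oct 15, 297 sold [FIFO — oldest first]: 116 @ $6.35 + 123 @ $6.20 + 58 @ $5.90 = $1,841.40
Total COGS = $2,921.00 + $1,841.40 = $4,762.40
Ending inventory: 179 @ $5.90 = $1,056.10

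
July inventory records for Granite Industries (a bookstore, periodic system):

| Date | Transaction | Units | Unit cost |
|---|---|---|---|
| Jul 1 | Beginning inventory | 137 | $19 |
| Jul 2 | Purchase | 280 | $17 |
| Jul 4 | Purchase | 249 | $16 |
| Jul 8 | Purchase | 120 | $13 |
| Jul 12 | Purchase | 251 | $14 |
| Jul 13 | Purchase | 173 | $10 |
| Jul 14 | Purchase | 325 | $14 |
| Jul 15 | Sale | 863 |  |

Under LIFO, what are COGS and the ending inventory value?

Jul 15, 863 sold [LIFO — newest first]: 325 @ $14 + 173 @ $10 + 251 @ $14 + 114 @ $13 = $11,276
Ending inventory: 137 @ $19 + 280 @ $17 + 249 @ $16 + 6 @ $13 = $11,425
Check: goods available $22,701 = COGS $11,276 + ending $11,425

COGS = $11,276; ending inventory = $11,425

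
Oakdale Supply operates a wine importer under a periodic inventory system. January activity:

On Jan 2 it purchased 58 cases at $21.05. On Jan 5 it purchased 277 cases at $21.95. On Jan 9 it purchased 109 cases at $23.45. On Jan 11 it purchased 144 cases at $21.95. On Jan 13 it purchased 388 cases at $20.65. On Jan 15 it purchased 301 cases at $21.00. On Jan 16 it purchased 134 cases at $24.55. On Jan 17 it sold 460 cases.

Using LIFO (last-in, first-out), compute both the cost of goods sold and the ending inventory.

COGS = $10,126.95; ending inventory = $20,513.85

Jan 17, 460 sold [LIFO — newest first]: 134 @ $24.55 + 301 @ $21.00 + 25 @ $20.65 = $10,126.95
Ending inventory: 58 @ $21.05 + 277 @ $21.95 + 109 @ $23.45 + 144 @ $21.95 + 363 @ $20.65 = $20,513.85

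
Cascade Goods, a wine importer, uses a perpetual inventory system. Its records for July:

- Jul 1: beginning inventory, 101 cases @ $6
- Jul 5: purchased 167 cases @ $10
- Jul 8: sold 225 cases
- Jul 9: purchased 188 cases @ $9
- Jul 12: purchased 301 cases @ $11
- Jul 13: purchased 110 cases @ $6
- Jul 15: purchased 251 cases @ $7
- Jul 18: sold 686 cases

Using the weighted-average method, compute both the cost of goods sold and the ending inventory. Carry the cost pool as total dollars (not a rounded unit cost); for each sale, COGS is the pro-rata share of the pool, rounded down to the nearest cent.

COGS = $7,891.37; ending inventory = $1,804.63

After Jul 1: 101 on hand, pool $606.00 (≈ $6.0000 each)
After Jul 5: 268 on hand, pool $2,276.00 (≈ $8.4925 each)
Jul 8, sell 225: 225/268 × $2,276.00 → $1,910.82
After Jul 9: 231 on hand, pool $2,057.18 (≈ $8.9055 each)
After Jul 12: 532 on hand, pool $5,368.18 (≈ $10.0906 each)
After Jul 13: 642 on hand, pool $6,028.18 (≈ $9.3897 each)
After Jul 15: 893 on hand, pool $7,785.18 (≈ $8.7180 each)
Jul 18, sell 686: 686/893 × $7,785.18 → $5,980.55
Total COGS = $1,910.82 + $5,980.55 = $7,891.37
Ending inventory (cost pool remaining) = $1,804.63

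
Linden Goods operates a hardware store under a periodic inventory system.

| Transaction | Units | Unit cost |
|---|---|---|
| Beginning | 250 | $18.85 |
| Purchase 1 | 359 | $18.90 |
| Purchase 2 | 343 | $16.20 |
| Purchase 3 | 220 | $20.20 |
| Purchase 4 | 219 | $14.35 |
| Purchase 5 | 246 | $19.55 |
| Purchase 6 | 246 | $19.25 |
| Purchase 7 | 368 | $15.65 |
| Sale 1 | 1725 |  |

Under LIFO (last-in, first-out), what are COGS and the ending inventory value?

COGS = $30,015.95; ending inventory = $9,928.90

Sale 1 (1725) [LIFO — newest first]: 368 @ $15.65 + 246 @ $19.25 + 246 @ $19.55 + 219 @ $14.35 + 220 @ $20.20 + 343 @ $16.20 + 83 @ $18.90 = $30,015.95
Ending inventory: 250 @ $18.85 + 276 @ $18.90 = $9,928.90
Check: goods available $39,944.85 = COGS $30,015.95 + ending $9,928.90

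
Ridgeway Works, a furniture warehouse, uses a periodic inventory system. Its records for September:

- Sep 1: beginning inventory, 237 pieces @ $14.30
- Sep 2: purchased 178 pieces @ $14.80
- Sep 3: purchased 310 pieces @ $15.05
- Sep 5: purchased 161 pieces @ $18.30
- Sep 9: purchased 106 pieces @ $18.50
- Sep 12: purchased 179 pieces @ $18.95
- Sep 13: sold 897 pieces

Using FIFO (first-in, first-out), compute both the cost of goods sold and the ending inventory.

Sep 13, 897 sold [FIFO — oldest first]: 237 @ $14.30 + 178 @ $14.80 + 310 @ $15.05 + 161 @ $18.30 + 11 @ $18.50 = $13,838.80
Ending inventory: 95 @ $18.50 + 179 @ $18.95 = $5,149.55

COGS = $13,838.80; ending inventory = $5,149.55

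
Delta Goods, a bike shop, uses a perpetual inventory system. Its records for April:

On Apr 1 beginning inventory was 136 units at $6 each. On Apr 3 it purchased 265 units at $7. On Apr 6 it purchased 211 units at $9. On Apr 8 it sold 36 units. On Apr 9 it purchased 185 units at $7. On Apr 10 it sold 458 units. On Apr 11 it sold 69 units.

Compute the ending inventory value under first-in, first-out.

Apr 8, 36 sold [FIFO — oldest first]: 36 @ $6 = $216
Apr 10, 458 sold [FIFO — oldest first]: 100 @ $6 + 265 @ $7 + 93 @ $9 = $3,292
Apr 11, 69 sold [FIFO — oldest first]: 69 @ $9 = $621
Total COGS = $216 + $3,292 + $621 = $4,129
Ending inventory: 49 @ $9 + 185 @ $7 = $1,736

Ending inventory = $1,736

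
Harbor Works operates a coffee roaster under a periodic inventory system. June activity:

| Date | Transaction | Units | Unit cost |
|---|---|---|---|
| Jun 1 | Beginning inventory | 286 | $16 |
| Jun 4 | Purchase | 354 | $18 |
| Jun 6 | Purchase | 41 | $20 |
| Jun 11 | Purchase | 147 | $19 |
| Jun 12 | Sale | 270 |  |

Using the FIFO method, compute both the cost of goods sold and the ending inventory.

COGS = $4,320; ending inventory = $10,241

Jun 12, 270 sold [FIFO — oldest first]: 270 @ $16 = $4,320
Ending inventory: 16 @ $16 + 354 @ $18 + 41 @ $20 + 147 @ $19 = $10,241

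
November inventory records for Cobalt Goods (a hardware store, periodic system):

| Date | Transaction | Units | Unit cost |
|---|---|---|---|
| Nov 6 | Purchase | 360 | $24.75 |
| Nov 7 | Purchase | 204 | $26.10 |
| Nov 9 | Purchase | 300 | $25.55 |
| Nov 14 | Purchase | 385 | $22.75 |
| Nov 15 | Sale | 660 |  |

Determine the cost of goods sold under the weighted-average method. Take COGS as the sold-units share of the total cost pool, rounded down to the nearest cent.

COGS = $16,200.46

Nov 15, sell 660: 660/1249 × $30,658.15 → $16,200.46
Ending inventory (cost pool remaining) = $14,457.69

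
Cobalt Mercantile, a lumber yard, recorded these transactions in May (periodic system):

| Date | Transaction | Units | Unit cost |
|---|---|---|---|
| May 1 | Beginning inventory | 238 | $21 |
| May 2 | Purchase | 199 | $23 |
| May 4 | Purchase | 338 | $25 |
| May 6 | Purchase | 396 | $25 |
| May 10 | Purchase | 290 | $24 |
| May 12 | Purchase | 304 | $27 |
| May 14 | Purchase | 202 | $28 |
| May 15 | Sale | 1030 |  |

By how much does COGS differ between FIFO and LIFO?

FIFO COGS: 238 @ $21 + 199 @ $23 + 338 @ $25 + 255 @ $25 = $24,400
LIFO COGS: 202 @ $28 + 304 @ $27 + 290 @ $24 + 234 @ $25 = $26,674
Difference = |$24,400 − $26,674| = $2,274

$2,274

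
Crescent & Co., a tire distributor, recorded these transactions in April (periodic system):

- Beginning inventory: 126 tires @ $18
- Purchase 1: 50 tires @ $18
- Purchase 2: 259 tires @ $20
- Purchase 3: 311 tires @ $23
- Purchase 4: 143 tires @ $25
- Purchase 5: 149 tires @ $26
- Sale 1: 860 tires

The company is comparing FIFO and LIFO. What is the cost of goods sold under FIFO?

FIFO COGS: 126 @ $18 + 50 @ $18 + 259 @ $20 + 311 @ $23 + 114 @ $25 = $18,351
LIFO COGS: 149 @ $26 + 143 @ $25 + 311 @ $23 + 257 @ $20 = $19,742

COGS = $18,351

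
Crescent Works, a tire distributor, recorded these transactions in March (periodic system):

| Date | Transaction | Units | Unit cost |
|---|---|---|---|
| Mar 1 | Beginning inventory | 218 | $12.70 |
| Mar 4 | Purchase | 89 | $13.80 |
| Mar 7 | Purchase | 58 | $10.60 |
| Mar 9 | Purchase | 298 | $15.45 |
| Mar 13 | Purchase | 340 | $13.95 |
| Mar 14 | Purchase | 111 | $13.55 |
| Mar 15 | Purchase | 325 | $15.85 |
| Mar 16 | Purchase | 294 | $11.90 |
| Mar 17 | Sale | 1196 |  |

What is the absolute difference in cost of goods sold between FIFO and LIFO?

FIFO COGS: 218 @ $12.70 + 89 @ $13.80 + 58 @ $10.60 + 298 @ $15.45 + 340 @ $13.95 + 111 @ $13.55 + 82 @ $15.85 = $16,762.45
LIFO COGS: 294 @ $11.90 + 325 @ $15.85 + 111 @ $13.55 + 340 @ $13.95 + 126 @ $15.45 = $16,843.60
Difference = |$16,762.45 − $16,843.60| = $81.15

$81.15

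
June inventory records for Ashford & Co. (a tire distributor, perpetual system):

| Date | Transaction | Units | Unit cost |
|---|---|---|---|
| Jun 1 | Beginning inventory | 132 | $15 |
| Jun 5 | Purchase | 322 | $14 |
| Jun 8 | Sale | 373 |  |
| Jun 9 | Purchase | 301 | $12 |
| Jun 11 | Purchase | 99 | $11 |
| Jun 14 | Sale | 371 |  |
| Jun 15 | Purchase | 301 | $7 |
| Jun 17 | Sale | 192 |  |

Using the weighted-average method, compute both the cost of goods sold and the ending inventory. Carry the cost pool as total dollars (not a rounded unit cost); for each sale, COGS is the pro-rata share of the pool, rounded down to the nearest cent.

After Jun 1: 132 on hand, pool $1,980.00 (≈ $15.0000 each)
After Jun 5: 454 on hand, pool $6,488.00 (≈ $14.2907 each)
Jun 8, sell 373: 373/454 × $6,488.00 → $5,330.44
After Jun 9: 382 on hand, pool $4,769.56 (≈ $12.4858 each)
After Jun 11: 481 on hand, pool $5,858.56 (≈ $12.1800 each)
Jun 14, sell 371: 371/481 × $5,858.56 → $4,518.76
After Jun 15: 411 on hand, pool $3,446.80 (≈ $8.3864 each)
Jun 17, sell 192: 192/411 × $3,446.80 → $1,610.18
Total COGS = $5,330.44 + $4,518.76 + $1,610.18 = $11,459.38
Ending inventory (cost pool remaining) = $1,836.62

COGS = $11,459.38; ending inventory = $1,836.62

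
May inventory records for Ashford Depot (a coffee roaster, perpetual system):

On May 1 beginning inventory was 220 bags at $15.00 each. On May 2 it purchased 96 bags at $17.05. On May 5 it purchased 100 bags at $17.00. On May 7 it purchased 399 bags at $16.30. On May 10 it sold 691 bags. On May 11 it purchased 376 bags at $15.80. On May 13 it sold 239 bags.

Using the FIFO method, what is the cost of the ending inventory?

May 10, 691 sold [FIFO — oldest first]: 220 @ $15.00 + 96 @ $17.05 + 100 @ $17.00 + 275 @ $16.30 = $11,119.30
May 13, 239 sold [FIFO — oldest first]: 124 @ $16.30 + 115 @ $15.80 = $3,838.20
Total COGS = $11,119.30 + $3,838.20 = $14,957.50
Ending inventory: 261 @ $15.80 = $4,123.80
Check: goods available $19,081.30 = COGS $14,957.50 + ending $4,123.80

Ending inventory = $4,123.80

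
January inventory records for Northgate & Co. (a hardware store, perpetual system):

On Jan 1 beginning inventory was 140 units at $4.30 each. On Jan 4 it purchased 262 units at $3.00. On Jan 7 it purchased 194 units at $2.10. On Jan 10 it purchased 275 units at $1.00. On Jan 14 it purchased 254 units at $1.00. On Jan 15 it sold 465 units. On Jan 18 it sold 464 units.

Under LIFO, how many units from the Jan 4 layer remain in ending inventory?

Jan 15, 465 sold [LIFO — newest first]: 254 @ $1.00 + 211 @ $1.00 = $465.00
Jan 18, 464 sold [LIFO — newest first]: 64 @ $1.00 + 194 @ $2.10 + 206 @ $3.00 = $1,089.40
Total COGS = $465.00 + $1,089.40 = $1,554.40
Ending inventory: 140 @ $4.30 + 56 @ $3.00 = $770.00

56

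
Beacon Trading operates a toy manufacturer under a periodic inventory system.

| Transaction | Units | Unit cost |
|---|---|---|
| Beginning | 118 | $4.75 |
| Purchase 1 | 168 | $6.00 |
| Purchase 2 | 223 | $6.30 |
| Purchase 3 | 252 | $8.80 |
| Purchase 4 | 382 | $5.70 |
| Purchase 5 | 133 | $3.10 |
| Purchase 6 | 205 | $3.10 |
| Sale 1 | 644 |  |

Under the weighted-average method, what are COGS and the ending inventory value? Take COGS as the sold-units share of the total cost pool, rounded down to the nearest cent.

COGS = $3,659.71; ending inventory = $4,756.49

Sale 1, sell 644: 644/1481 × $8,416.20 → $3,659.71
Ending inventory (cost pool remaining) = $4,756.49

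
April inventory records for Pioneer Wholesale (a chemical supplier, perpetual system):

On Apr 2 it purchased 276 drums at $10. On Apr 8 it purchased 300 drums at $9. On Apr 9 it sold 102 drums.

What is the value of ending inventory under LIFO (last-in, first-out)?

Ending inventory = $4,542

Apr 9, 102 sold [LIFO — newest first]: 102 @ $9 = $918
Ending inventory: 276 @ $10 + 198 @ $9 = $4,542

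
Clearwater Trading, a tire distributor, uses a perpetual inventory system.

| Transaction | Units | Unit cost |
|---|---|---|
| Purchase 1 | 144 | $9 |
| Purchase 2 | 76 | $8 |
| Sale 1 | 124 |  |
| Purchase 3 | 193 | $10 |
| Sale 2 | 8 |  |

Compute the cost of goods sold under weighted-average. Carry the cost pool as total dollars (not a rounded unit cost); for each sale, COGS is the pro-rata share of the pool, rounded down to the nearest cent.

COGS = $1,149.58

After Purchase 1: 144 on hand, pool $1,296.00 (≈ $9.0000 each)
After Purchase 2: 220 on hand, pool $1,904.00 (≈ $8.6545 each)
Sale 1, sell 124: 124/220 × $1,904.00 → $1,073.16
After Purchase 3: 289 on hand, pool $2,760.84 (≈ $9.5531 each)
Sale 2, sell 8: 8/289 × $2,760.84 → $76.42
Total COGS = $1,073.16 + $76.42 = $1,149.58
Ending inventory (cost pool remaining) = $2,684.42
Check: goods available $3,834.00 = COGS $1,149.58 + ending $2,684.42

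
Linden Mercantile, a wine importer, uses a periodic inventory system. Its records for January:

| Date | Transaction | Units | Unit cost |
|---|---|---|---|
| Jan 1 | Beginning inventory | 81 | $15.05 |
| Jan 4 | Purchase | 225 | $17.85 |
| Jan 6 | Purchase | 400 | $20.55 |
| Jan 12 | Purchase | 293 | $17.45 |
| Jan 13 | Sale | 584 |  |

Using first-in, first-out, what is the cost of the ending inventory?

Jan 13, 584 sold [FIFO — oldest first]: 81 @ $15.05 + 225 @ $17.85 + 278 @ $20.55 = $10,948.20
Ending inventory: 122 @ $20.55 + 293 @ $17.45 = $7,619.95
Check: goods available $18,568.15 = COGS $10,948.20 + ending $7,619.95

Ending inventory = $7,619.95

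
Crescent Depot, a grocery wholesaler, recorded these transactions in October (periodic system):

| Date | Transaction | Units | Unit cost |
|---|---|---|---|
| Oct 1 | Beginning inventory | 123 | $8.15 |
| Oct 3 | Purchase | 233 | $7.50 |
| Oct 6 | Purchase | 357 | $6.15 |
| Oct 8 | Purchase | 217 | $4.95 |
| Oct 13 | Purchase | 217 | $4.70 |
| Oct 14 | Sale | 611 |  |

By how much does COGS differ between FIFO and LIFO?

FIFO COGS: 123 @ $8.15 + 233 @ $7.50 + 255 @ $6.15 = $4,318.20
LIFO COGS: 217 @ $4.70 + 217 @ $4.95 + 177 @ $6.15 = $3,182.60
Difference = |$4,318.20 − $3,182.60| = $1,135.60

$1,135.60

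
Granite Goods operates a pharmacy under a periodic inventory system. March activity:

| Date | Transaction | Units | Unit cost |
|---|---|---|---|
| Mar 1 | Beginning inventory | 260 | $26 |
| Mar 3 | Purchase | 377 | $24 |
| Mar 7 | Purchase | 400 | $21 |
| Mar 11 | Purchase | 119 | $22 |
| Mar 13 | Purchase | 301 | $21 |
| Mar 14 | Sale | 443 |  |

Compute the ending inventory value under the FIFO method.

Mar 14, 443 sold [FIFO — oldest first]: 260 @ $26 + 183 @ $24 = $11,152
Ending inventory: 194 @ $24 + 400 @ $21 + 119 @ $22 + 301 @ $21 = $21,995
Check: goods available $33,147 = COGS $11,152 + ending $21,995

Ending inventory = $21,995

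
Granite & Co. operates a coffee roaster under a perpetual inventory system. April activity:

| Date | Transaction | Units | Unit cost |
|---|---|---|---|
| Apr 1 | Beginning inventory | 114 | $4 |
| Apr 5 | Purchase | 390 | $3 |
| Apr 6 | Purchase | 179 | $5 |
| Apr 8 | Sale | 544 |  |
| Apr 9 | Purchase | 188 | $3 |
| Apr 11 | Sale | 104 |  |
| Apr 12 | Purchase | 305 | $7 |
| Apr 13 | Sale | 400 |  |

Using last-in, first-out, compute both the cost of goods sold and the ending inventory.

Apr 8, 544 sold [LIFO — newest first]: 179 @ $5 + 365 @ $3 = $1,990
Apr 11, 104 sold [LIFO — newest first]: 104 @ $3 = $312
Apr 13, 400 sold [LIFO — newest first]: 305 @ $7 + 84 @ $3 + 11 @ $3 = $2,420
Total COGS = $1,990 + $312 + $2,420 = $4,722
Ending inventory: 114 @ $4 + 14 @ $3 = $498

COGS = $4,722; ending inventory = $498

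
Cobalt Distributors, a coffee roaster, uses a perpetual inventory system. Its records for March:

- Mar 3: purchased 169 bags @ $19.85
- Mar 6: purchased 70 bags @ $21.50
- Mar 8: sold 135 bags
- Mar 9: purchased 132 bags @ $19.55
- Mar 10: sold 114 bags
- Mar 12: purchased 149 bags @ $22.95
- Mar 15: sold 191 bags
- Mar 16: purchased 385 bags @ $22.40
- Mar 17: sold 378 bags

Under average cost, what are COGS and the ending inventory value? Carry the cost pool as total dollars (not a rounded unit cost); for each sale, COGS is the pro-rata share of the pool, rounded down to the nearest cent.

COGS = $17,547.35; ending inventory = $1,936.45

After Mar 3: 169 on hand, pool $3,354.65 (≈ $19.8500 each)
After Mar 6: 239 on hand, pool $4,859.65 (≈ $20.3333 each)
Mar 8, sell 135: 135/239 × $4,859.65 → $2,744.99
After Mar 9: 236 on hand, pool $4,695.26 (≈ $19.8952 each)
Mar 10, sell 114: 114/236 × $4,695.26 → $2,268.04
After Mar 12: 271 on hand, pool $5,846.77 (≈ $21.5748 each)
Mar 15, sell 191: 191/271 × $5,846.77 → $4,120.78
After Mar 16: 465 on hand, pool $10,349.99 (≈ $22.2580 each)
Mar 17, sell 378: 378/465 × $10,349.99 → $8,413.54
Total COGS = $2,744.99 + $2,268.04 + $4,120.78 + $8,413.54 = $17,547.35
Ending inventory (cost pool remaining) = $1,936.45
Check: goods available $19,483.80 = COGS $17,547.35 + ending $1,936.45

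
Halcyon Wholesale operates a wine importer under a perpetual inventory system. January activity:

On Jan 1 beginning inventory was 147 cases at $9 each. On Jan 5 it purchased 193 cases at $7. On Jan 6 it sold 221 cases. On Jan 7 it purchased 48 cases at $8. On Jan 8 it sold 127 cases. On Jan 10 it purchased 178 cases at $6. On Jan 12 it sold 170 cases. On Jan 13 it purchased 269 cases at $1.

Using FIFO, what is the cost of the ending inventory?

Ending inventory = $557

Jan 6, 221 sold [FIFO — oldest first]: 147 @ $9 + 74 @ $7 = $1,841
Jan 8, 127 sold [FIFO — oldest first]: 119 @ $7 + 8 @ $8 = $897
Jan 12, 170 sold [FIFO — oldest first]: 40 @ $8 + 130 @ $6 = $1,100
Total COGS = $1,841 + $897 + $1,100 = $3,838
Ending inventory: 48 @ $6 + 269 @ $1 = $557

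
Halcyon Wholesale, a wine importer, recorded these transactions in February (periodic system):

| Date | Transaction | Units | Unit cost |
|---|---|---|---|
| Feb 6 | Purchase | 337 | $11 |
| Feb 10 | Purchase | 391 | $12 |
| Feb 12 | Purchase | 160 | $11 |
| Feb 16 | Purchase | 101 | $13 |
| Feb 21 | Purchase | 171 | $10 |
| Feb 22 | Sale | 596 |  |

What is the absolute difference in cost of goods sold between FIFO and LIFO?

FIFO COGS: 337 @ $11 + 259 @ $12 = $6,815
LIFO COGS: 171 @ $10 + 101 @ $13 + 160 @ $11 + 164 @ $12 = $6,751
Difference = |$6,815 − $6,751| = $64

$64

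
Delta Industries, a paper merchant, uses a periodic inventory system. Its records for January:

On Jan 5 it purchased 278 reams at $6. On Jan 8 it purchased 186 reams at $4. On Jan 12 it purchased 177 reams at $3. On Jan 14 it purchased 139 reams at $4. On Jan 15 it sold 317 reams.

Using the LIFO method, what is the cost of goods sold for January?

Jan 15, 317 sold [LIFO — newest first]: 139 @ $4 + 177 @ $3 + 1 @ $4 = $1,091
Ending inventory: 278 @ $6 + 185 @ $4 = $2,408

COGS = $1,091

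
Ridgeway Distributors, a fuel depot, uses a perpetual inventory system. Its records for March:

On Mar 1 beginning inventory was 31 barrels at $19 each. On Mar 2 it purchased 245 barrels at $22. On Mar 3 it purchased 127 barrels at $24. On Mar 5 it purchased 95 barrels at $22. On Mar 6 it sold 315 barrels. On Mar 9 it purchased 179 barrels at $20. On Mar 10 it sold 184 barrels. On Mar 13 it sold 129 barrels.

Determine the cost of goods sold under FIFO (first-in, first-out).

COGS = $13,717

Mar 6, 315 sold [FIFO — oldest first]: 31 @ $19 + 245 @ $22 + 39 @ $24 = $6,915
Mar 10, 184 sold [FIFO — oldest first]: 88 @ $24 + 95 @ $22 + 1 @ $20 = $4,222
Mar 13, 129 sold [FIFO — oldest first]: 129 @ $20 = $2,580
Total COGS = $6,915 + $4,222 + $2,580 = $13,717
Ending inventory: 49 @ $20 = $980
Check: goods available $14,697 = COGS $13,717 + ending $980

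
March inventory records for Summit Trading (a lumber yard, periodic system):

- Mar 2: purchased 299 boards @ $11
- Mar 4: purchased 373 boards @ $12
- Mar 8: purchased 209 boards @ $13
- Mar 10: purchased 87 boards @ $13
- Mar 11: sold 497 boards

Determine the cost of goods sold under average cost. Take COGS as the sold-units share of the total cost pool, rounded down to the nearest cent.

COGS = $5,962.45

Mar 11, sell 497: 497/968 × $11,613.00 → $5,962.45
Ending inventory (cost pool remaining) = $5,650.55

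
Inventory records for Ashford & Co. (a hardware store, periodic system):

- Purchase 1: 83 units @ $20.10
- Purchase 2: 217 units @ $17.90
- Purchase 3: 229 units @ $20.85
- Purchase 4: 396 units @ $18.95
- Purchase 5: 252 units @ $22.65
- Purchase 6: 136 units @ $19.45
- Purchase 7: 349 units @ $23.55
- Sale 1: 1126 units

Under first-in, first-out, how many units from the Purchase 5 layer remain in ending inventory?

Sale 1 (1126) [FIFO — oldest first]: 83 @ $20.10 + 217 @ $17.90 + 229 @ $20.85 + 396 @ $18.95 + 201 @ $22.65 = $22,384.10
Ending inventory: 51 @ $22.65 + 136 @ $19.45 + 349 @ $23.55 = $12,019.30

51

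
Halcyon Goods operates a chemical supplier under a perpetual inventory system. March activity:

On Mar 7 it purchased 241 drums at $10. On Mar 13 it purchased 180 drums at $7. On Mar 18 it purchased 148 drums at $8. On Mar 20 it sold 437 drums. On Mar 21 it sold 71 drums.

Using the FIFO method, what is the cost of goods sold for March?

Mar 20, 437 sold [FIFO — oldest first]: 241 @ $10 + 180 @ $7 + 16 @ $8 = $3,798
Mar 21, 71 sold [FIFO — oldest first]: 71 @ $8 = $568
Total COGS = $3,798 + $568 = $4,366
Ending inventory: 61 @ $8 = $488
Check: goods available $4,854 = COGS $4,366 + ending $488

COGS = $4,366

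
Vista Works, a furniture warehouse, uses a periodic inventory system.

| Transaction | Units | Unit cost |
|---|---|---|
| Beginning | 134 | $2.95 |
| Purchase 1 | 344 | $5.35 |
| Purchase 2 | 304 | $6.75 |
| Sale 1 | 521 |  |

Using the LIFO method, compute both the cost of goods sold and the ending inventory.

Sale 1 (521) [LIFO — newest first]: 304 @ $6.75 + 217 @ $5.35 = $3,212.95
Ending inventory: 134 @ $2.95 + 127 @ $5.35 = $1,074.75
Check: goods available $4,287.70 = COGS $3,212.95 + ending $1,074.75

COGS = $3,212.95; ending inventory = $1,074.75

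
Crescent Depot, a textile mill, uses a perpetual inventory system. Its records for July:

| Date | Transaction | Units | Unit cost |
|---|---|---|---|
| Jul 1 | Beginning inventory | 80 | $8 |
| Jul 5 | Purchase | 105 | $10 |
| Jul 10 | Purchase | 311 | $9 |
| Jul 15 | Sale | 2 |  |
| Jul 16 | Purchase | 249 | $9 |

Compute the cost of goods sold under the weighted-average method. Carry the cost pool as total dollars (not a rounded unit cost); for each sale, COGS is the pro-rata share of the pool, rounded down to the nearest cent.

After Jul 1: 80 on hand, pool $640.00 (≈ $8.0000 each)
After Jul 5: 185 on hand, pool $1,690.00 (≈ $9.1351 each)
After Jul 10: 496 on hand, pool $4,489.00 (≈ $9.0504 each)
Jul 15, sell 2: 2/496 × $4,489.00 → $18.10
After Jul 16: 743 on hand, pool $6,711.90 (≈ $9.0335 each)
Ending inventory (cost pool remaining) = $6,711.90
Check: goods available $6,730.00 = COGS $18.10 + ending $6,711.90

COGS = $18.10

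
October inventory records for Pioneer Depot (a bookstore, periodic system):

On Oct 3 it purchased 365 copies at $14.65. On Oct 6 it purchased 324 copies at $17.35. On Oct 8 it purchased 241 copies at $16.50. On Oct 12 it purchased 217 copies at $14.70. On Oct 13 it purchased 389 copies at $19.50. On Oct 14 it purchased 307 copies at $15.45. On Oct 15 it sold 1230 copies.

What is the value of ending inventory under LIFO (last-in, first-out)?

Oct 15, 1230 sold [LIFO — newest first]: 307 @ $15.45 + 389 @ $19.50 + 217 @ $14.70 + 241 @ $16.50 + 76 @ $17.35 = $20,813.65
Ending inventory: 365 @ $14.65 + 248 @ $17.35 = $9,650.05

Ending inventory = $9,650.05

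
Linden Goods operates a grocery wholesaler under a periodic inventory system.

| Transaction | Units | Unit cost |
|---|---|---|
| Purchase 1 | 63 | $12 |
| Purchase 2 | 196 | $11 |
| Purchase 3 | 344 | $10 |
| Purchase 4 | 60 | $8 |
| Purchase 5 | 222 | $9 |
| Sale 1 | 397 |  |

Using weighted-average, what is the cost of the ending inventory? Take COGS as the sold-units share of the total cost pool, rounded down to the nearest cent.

Ending inventory = $4,868.98

Sale 1, sell 397: 397/885 × $8,830.00 → $3,961.02
Ending inventory (cost pool remaining) = $4,868.98
Check: goods available $8,830.00 = COGS $3,961.02 + ending $4,868.98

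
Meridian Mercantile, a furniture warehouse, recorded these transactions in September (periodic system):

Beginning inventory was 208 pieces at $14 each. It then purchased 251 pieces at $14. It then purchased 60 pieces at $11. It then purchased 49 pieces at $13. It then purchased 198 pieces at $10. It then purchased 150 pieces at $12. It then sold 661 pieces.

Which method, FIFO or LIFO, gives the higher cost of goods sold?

FIFO

FIFO COGS: 208 @ $14 + 251 @ $14 + 60 @ $11 + 49 @ $13 + 93 @ $10 = $8,653
LIFO COGS: 150 @ $12 + 198 @ $10 + 49 @ $13 + 60 @ $11 + 204 @ $14 = $7,933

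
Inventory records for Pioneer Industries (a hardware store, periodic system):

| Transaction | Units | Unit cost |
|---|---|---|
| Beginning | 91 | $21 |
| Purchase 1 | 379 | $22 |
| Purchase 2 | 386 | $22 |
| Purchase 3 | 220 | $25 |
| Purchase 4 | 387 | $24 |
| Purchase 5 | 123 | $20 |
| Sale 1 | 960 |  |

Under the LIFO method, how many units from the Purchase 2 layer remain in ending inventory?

Sale 1 (960) [LIFO — newest first]: 123 @ $20 + 387 @ $24 + 220 @ $25 + 230 @ $22 = $22,308
Ending inventory: 91 @ $21 + 379 @ $22 + 156 @ $22 = $13,681

156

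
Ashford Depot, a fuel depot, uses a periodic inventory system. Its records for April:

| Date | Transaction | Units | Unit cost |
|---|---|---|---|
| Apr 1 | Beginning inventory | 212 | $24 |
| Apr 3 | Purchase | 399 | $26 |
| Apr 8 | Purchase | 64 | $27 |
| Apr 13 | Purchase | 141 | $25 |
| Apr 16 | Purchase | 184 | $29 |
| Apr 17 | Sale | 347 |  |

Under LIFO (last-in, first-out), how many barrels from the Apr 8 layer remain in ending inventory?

42

Apr 17, 347 sold [LIFO — newest first]: 184 @ $29 + 141 @ $25 + 22 @ $27 = $9,455
Ending inventory: 212 @ $24 + 399 @ $26 + 42 @ $27 = $16,596
Check: goods available $26,051 = COGS $9,455 + ending $16,596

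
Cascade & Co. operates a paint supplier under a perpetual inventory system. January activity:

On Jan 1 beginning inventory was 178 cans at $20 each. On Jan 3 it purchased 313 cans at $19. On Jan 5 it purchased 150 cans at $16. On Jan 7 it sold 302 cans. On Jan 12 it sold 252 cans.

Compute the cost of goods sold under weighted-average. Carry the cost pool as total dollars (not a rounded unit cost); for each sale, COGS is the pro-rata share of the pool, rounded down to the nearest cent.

COGS = $10,290.91

After Jan 1: 178 on hand, pool $3,560.00 (≈ $20.0000 each)
After Jan 3: 491 on hand, pool $9,507.00 (≈ $19.3625 each)
After Jan 5: 641 on hand, pool $11,907.00 (≈ $18.5757 each)
Jan 7, sell 302: 302/641 × $11,907.00 → $5,609.85
Jan 12, sell 252: 252/339 × $6,297.15 → $4,681.06
Total COGS = $5,609.85 + $4,681.06 = $10,290.91
Ending inventory (cost pool remaining) = $1,616.09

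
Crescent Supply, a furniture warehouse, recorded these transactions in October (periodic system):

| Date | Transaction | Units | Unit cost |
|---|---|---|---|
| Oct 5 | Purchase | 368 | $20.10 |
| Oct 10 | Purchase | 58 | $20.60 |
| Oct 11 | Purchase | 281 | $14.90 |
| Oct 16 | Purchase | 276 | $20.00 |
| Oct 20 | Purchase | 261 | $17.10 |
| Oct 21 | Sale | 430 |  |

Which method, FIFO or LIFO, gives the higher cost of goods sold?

FIFO

FIFO COGS: 368 @ $20.10 + 58 @ $20.60 + 4 @ $14.90 = $8,651.20
LIFO COGS: 261 @ $17.10 + 169 @ $20.00 = $7,843.10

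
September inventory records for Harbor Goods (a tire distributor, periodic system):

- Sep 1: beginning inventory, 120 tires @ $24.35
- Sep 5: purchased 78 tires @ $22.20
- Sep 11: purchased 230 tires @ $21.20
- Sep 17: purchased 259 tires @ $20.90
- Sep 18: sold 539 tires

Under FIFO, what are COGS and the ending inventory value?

Sep 18, 539 sold [FIFO — oldest first]: 120 @ $24.35 + 78 @ $22.20 + 230 @ $21.20 + 111 @ $20.90 = $11,849.50
Ending inventory: 148 @ $20.90 = $3,093.20
Check: goods available $14,942.70 = COGS $11,849.50 + ending $3,093.20

COGS = $11,849.50; ending inventory = $3,093.20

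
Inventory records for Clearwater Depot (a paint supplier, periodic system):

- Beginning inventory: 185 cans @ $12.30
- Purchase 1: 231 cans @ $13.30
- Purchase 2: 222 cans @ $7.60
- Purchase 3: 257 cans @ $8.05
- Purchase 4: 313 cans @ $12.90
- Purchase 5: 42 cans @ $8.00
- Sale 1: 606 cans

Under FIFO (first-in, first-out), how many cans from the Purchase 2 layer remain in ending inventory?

32

Sale 1 (606) [FIFO — oldest first]: 185 @ $12.30 + 231 @ $13.30 + 190 @ $7.60 = $6,791.80
Ending inventory: 32 @ $7.60 + 257 @ $8.05 + 313 @ $12.90 + 42 @ $8.00 = $6,685.75
Check: goods available $13,477.55 = COGS $6,791.80 + ending $6,685.75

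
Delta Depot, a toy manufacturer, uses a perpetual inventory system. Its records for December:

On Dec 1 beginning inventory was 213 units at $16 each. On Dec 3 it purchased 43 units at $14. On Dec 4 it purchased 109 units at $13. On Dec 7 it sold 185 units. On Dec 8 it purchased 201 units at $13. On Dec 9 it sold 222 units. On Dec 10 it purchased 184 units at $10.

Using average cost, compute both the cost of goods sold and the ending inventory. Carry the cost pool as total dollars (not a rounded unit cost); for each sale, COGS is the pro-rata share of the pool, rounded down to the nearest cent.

After Dec 1: 213 on hand, pool $3,408.00 (≈ $16.0000 each)
After Dec 3: 256 on hand, pool $4,010.00 (≈ $15.6641 each)
After Dec 4: 365 on hand, pool $5,427.00 (≈ $14.8685 each)
Dec 7, sell 185: 185/365 × $5,427.00 → $2,750.67
After Dec 8: 381 on hand, pool $5,289.33 (≈ $13.8828 each)
Dec 9, sell 222: 222/381 × $5,289.33 → $3,081.97
After Dec 10: 343 on hand, pool $4,047.36 (≈ $11.7999 each)
Total COGS = $2,750.67 + $3,081.97 = $5,832.64
Ending inventory (cost pool remaining) = $4,047.36

COGS = $5,832.64; ending inventory = $4,047.36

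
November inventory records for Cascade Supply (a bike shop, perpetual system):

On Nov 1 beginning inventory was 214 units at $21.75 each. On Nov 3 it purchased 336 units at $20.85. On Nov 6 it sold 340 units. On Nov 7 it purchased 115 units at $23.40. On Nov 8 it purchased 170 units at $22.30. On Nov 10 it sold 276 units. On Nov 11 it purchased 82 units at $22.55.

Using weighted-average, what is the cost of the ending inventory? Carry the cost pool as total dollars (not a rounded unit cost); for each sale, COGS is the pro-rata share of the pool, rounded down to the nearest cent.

After Nov 1: 214 on hand, pool $4,654.50 (≈ $21.7500 each)
After Nov 3: 550 on hand, pool $11,660.10 (≈ $21.2002 each)
Nov 6, sell 340: 340/550 × $11,660.10 → $7,208.06
After Nov 7: 325 on hand, pool $7,143.04 (≈ $21.9786 each)
After Nov 8: 495 on hand, pool $10,934.04 (≈ $22.0890 each)
Nov 10, sell 276: 276/495 × $10,934.04 → $6,096.55
After Nov 11: 301 on hand, pool $6,686.59 (≈ $22.2146 each)
Total COGS = $7,208.06 + $6,096.55 = $13,304.61
Ending inventory (cost pool remaining) = $6,686.59
Check: goods available $19,991.20 = COGS $13,304.61 + ending $6,686.59

Ending inventory = $6,686.59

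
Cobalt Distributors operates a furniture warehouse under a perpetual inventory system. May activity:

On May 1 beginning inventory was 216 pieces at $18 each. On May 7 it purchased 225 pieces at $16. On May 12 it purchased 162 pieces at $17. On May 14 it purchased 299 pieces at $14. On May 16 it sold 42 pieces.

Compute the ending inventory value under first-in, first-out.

Ending inventory = $13,672

May 16, 42 sold [FIFO — oldest first]: 42 @ $18 = $756
Ending inventory: 174 @ $18 + 225 @ $16 + 162 @ $17 + 299 @ $14 = $13,672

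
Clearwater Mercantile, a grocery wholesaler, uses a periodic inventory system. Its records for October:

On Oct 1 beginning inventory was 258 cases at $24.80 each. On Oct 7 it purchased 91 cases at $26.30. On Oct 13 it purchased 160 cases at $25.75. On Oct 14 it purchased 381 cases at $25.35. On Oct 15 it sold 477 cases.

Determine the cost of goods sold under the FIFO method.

COGS = $12,087.70

Oct 15, 477 sold [FIFO — oldest first]: 258 @ $24.80 + 91 @ $26.30 + 128 @ $25.75 = $12,087.70
Ending inventory: 32 @ $25.75 + 381 @ $25.35 = $10,482.35
Check: goods available $22,570.05 = COGS $12,087.70 + ending $10,482.35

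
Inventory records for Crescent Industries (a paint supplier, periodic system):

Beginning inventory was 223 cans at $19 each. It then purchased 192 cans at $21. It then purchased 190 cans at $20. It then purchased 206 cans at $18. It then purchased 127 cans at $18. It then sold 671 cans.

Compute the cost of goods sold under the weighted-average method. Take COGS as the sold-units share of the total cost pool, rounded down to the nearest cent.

Sale 1, sell 671: 671/938 × $18,063.00 → $12,921.39
Ending inventory (cost pool remaining) = $5,141.61

COGS = $12,921.39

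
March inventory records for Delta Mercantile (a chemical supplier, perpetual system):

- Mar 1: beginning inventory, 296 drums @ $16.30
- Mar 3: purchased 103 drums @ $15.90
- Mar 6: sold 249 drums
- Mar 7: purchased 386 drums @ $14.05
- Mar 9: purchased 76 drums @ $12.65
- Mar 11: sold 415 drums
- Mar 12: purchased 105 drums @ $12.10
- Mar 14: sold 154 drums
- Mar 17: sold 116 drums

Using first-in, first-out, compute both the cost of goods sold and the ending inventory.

Mar 6, 249 sold [FIFO — oldest first]: 249 @ $16.30 = $4,058.70
Mar 11, 415 sold [FIFO — oldest first]: 47 @ $16.30 + 103 @ $15.90 + 265 @ $14.05 = $6,127.05
Mar 14, 154 sold [FIFO — oldest first]: 121 @ $14.05 + 33 @ $12.65 = $2,117.50
Mar 17, 116 sold [FIFO — oldest first]: 43 @ $12.65 + 73 @ $12.10 = $1,427.25
Total COGS = $4,058.70 + $6,127.05 + $2,117.50 + $1,427.25 = $13,730.50
Ending inventory: 32 @ $12.10 = $387.20

COGS = $13,730.50; ending inventory = $387.20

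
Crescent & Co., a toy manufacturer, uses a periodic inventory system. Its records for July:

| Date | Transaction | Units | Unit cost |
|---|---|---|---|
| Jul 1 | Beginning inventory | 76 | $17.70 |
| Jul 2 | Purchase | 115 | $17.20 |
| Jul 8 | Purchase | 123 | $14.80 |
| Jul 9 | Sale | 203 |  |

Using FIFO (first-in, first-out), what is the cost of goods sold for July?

COGS = $3,500.80

Jul 9, 203 sold [FIFO — oldest first]: 76 @ $17.70 + 115 @ $17.20 + 12 @ $14.80 = $3,500.80
Ending inventory: 111 @ $14.80 = $1,642.80
Check: goods available $5,143.60 = COGS $3,500.80 + ending $1,642.80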